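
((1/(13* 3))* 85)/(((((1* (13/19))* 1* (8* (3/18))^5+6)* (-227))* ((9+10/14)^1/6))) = -161595/242064628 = -0.00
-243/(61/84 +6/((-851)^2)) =-14782390812/44176765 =-334.62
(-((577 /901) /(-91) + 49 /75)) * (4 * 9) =-47691408 /2049775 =-23.27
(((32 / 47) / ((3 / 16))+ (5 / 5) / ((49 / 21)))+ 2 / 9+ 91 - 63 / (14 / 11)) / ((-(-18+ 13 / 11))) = 2982331 / 1095570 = 2.72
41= 41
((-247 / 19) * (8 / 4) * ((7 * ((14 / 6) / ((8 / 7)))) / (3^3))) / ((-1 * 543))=4459 / 175932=0.03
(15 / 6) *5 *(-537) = -13425 / 2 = -6712.50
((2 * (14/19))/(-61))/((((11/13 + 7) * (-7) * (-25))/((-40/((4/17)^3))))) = 3757/69540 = 0.05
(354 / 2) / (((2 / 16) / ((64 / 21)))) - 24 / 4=30166 / 7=4309.43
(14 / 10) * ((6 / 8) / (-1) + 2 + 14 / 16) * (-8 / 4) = -5.95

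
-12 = -12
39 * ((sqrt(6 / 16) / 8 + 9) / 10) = 39 * sqrt(6) / 320 + 351 / 10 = 35.40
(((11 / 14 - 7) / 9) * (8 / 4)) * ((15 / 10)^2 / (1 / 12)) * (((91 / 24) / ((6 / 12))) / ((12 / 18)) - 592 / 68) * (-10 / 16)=473715 / 7616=62.20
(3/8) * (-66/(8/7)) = -693/32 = -21.66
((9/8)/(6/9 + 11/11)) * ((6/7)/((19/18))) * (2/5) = 729/3325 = 0.22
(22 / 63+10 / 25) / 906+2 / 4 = 142931 / 285390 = 0.50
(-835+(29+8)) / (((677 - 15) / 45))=-17955 / 331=-54.24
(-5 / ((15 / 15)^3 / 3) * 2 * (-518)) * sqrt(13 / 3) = 5180 * sqrt(39) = 32349.09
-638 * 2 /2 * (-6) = 3828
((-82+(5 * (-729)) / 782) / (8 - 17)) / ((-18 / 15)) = -338845 / 42228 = -8.02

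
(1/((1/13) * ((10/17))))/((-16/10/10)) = -1105/8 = -138.12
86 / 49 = 1.76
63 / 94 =0.67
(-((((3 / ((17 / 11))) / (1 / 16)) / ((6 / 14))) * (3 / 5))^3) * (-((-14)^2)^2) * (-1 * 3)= -5818744463228928 / 614125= -9474853593.70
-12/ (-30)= 2/ 5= 0.40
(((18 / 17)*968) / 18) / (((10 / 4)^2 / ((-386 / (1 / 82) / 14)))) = -61278272 / 2975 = -20597.74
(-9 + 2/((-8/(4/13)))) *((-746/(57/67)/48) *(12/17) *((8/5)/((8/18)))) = 8846814/20995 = 421.38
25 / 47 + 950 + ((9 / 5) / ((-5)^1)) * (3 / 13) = 14518106 / 15275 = 950.45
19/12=1.58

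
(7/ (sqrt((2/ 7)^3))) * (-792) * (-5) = 48510 * sqrt(14) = 181507.80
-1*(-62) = 62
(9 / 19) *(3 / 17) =27 / 323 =0.08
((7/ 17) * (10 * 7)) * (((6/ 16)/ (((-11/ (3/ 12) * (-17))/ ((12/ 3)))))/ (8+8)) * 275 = 0.99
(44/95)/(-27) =-44/2565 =-0.02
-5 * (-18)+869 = 959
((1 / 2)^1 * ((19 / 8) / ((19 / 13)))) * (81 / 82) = 1053 / 1312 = 0.80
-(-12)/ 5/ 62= 6/ 155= 0.04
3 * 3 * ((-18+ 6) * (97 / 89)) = -10476 / 89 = -117.71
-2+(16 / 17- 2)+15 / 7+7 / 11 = -366 / 1309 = -0.28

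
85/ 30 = 2.83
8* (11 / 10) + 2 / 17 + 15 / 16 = 13403 / 1360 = 9.86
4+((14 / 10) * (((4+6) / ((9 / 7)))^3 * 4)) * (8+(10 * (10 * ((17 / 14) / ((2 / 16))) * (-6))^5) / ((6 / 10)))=-15074383233023892414788 / 5103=-2954023757206328123.61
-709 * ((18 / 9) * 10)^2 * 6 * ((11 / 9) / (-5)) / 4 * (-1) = -311960 / 3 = -103986.67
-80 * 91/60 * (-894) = 108472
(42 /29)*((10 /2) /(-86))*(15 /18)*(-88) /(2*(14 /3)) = 825 /1247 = 0.66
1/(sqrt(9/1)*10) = 1/30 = 0.03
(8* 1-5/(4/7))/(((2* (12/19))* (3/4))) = -19/24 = -0.79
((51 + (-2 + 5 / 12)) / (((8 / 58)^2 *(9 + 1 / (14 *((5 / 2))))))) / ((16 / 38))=331644145 / 485376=683.27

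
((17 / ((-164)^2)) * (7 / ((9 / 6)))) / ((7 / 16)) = 34 / 5043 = 0.01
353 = 353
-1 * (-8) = 8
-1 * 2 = -2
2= 2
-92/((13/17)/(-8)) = 962.46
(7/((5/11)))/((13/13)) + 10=127/5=25.40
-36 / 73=-0.49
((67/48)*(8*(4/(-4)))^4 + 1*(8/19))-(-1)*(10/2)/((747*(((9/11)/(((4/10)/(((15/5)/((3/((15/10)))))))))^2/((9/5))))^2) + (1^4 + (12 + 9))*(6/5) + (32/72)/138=28718982401892971702/4999685657540625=5744.16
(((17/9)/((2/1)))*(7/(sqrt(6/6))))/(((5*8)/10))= 119/72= 1.65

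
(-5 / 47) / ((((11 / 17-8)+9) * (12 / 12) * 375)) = -17 / 98700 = -0.00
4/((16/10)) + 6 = 17/2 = 8.50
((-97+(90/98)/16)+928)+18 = 665661/784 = 849.06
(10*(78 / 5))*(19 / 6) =494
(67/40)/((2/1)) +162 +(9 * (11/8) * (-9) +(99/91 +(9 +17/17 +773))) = 6082807/7280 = 835.55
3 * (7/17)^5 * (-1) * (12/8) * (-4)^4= -13.64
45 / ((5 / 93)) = 837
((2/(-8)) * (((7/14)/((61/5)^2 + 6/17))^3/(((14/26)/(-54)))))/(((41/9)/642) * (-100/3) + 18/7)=233530012828125/577785414129547788928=0.00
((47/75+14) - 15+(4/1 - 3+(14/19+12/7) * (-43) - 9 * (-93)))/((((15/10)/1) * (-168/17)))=-31041898/628425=-49.40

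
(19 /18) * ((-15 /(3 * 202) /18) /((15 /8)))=-19 /24543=-0.00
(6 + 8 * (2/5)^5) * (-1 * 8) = -152048/3125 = -48.66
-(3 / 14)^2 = -9 / 196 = -0.05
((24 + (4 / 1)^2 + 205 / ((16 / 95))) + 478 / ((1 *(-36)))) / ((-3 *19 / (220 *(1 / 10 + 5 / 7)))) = -281479 / 72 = -3909.43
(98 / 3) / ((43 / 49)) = 37.22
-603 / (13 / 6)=-3618 / 13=-278.31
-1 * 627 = -627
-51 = -51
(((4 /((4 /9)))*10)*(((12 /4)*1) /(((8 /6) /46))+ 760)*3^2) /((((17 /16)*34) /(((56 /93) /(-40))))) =-2611224 /8959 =-291.46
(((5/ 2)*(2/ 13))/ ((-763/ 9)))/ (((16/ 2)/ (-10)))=225/ 39676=0.01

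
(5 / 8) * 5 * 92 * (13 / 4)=7475 / 8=934.38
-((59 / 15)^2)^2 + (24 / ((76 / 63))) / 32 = -3674109619 / 15390000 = -238.73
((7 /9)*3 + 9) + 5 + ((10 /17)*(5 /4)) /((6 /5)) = 3457 /204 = 16.95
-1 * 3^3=-27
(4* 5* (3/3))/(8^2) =0.31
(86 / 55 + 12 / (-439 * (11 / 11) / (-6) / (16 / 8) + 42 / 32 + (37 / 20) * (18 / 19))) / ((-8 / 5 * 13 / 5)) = -46395355 / 103415884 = -0.45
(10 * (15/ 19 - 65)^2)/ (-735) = -2976800/ 53067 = -56.10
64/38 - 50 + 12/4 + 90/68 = -28419/646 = -43.99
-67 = -67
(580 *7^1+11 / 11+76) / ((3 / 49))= 67571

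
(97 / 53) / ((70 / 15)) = 291 / 742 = 0.39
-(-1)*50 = 50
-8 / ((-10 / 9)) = 36 / 5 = 7.20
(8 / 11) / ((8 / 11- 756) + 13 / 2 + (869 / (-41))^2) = -26896 / 11077571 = -0.00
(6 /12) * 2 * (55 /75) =11 /15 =0.73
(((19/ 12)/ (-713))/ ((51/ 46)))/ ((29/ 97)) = -1843/ 275094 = -0.01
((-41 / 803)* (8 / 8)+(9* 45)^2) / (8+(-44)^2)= 65856017 / 780516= 84.37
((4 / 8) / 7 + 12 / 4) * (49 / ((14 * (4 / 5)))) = 13.44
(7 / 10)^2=49 / 100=0.49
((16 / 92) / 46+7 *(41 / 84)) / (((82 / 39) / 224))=7903532 / 21689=364.40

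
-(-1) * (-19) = -19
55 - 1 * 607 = -552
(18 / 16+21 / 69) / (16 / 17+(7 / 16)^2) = 143072 / 113367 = 1.26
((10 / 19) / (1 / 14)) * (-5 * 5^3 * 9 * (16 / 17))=-12600000 / 323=-39009.29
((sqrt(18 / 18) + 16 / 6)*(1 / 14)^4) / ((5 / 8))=11 / 72030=0.00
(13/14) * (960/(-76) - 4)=-2054/133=-15.44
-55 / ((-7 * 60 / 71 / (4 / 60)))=781 / 1260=0.62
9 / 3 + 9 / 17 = 60 / 17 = 3.53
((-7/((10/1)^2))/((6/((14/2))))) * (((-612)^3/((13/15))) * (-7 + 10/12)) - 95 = -8657871643/65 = -133198025.28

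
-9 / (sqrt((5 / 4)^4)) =-144 / 25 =-5.76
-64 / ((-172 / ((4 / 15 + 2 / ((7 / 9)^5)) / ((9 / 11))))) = 323610848 / 97564635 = 3.32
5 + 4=9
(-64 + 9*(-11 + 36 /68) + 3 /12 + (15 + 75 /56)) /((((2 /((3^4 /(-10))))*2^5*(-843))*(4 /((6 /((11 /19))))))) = -207529533 /3766568960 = -0.06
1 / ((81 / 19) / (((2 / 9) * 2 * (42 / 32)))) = 133 / 972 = 0.14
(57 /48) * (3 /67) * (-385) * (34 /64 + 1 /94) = -17885175 /1612288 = -11.09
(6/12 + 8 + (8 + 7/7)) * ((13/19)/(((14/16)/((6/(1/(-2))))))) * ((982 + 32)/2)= -1581840/19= -83254.74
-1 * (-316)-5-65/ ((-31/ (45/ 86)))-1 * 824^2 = -1809317965/ 2666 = -678663.90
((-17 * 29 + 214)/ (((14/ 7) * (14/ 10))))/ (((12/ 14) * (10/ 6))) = -279/ 4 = -69.75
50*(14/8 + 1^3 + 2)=475/2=237.50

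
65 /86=0.76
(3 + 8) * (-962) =-10582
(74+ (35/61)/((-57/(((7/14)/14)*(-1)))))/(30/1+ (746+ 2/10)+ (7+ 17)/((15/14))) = 5145985/55534644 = 0.09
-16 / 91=-0.18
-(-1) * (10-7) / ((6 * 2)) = 1 / 4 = 0.25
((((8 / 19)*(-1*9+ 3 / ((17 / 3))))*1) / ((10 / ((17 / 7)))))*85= -9792 / 133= -73.62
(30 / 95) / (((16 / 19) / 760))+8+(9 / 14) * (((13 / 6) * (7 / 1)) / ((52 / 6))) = 294.12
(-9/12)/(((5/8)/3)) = -18/5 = -3.60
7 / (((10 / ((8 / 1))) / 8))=224 / 5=44.80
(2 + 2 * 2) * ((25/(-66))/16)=-25/176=-0.14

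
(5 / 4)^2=25 / 16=1.56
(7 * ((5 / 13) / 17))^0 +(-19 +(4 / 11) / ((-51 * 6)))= -18.00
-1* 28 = -28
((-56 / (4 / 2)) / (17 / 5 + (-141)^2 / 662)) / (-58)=46340 / 3209111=0.01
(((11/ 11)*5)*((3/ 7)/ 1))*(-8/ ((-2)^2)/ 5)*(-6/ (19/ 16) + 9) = -450/ 133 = -3.38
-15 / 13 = -1.15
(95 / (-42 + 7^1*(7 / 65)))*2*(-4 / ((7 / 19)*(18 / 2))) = 938600 / 168903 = 5.56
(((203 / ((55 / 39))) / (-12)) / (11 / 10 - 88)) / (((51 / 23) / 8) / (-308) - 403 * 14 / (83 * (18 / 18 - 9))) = 564239312 / 34728450955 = 0.02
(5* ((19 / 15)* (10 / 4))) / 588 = 95 / 3528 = 0.03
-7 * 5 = -35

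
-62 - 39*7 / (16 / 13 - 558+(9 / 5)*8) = -2168003 / 35254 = -61.50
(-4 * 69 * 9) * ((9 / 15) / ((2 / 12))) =-44712 / 5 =-8942.40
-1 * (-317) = 317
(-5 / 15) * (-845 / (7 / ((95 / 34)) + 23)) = 80275 / 7269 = 11.04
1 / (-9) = -1 / 9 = -0.11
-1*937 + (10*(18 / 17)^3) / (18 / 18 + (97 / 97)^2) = -4574321 / 4913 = -931.06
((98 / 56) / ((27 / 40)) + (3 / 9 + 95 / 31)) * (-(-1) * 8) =40112 / 837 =47.92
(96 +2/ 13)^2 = 1562500/ 169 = 9245.56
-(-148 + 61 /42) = 6155 /42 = 146.55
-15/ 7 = -2.14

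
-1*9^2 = -81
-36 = -36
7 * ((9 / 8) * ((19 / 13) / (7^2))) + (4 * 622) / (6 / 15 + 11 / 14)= 126802673 / 60424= 2098.55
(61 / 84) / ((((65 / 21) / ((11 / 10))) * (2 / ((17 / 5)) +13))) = 1037 / 54600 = 0.02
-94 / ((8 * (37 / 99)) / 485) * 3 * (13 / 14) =-88011495 / 2072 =-42476.59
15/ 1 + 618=633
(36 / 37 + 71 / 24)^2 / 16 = 12187081 / 12616704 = 0.97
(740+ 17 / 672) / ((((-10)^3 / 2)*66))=-497297 / 22176000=-0.02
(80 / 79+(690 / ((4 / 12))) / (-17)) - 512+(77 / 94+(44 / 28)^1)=-557046649 / 883694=-630.36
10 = 10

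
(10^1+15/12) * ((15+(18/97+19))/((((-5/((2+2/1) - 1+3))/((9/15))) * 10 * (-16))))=67149/38800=1.73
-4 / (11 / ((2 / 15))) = -8 / 165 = -0.05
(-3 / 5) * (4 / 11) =-12 / 55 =-0.22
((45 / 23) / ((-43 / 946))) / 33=-30 / 23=-1.30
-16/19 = -0.84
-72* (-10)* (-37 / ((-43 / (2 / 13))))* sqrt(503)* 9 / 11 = 479520* sqrt(503) / 6149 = 1748.99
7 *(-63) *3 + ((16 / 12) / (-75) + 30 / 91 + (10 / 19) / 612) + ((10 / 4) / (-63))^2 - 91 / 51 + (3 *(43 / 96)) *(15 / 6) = -35227849893079 / 26665329600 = -1321.11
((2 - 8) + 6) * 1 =0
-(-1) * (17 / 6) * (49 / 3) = 833 / 18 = 46.28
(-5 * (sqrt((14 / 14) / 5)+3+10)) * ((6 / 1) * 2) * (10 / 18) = -1300 / 3 - 20 * sqrt(5) / 3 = -448.24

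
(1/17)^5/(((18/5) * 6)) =5/153344556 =0.00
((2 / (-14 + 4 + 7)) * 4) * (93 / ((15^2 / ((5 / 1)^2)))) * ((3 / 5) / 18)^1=-124 / 135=-0.92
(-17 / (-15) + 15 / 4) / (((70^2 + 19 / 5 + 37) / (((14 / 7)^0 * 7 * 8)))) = 2051 / 37056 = 0.06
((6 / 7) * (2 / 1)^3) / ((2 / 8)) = 192 / 7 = 27.43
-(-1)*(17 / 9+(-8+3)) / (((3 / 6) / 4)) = -224 / 9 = -24.89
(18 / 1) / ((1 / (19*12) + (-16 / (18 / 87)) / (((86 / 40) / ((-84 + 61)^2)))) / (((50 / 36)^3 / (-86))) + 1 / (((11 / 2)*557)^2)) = 100302532171875 / 3403448431963410548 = 0.00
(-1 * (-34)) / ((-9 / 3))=-34 / 3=-11.33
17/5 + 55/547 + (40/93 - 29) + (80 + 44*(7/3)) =13361889/84785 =157.60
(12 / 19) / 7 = 12 / 133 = 0.09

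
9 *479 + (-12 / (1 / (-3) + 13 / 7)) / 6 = 68955 / 16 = 4309.69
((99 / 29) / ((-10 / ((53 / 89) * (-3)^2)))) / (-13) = 47223 / 335530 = 0.14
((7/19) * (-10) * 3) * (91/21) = -910/19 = -47.89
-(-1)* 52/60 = 13/15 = 0.87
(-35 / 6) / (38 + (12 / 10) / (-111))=-925 / 6024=-0.15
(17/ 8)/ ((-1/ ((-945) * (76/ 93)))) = 101745/ 62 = 1641.05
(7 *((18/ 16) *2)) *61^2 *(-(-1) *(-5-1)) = -351634.50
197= 197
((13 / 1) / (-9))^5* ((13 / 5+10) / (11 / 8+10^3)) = -0.08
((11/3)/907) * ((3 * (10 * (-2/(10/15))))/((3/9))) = -990/907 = -1.09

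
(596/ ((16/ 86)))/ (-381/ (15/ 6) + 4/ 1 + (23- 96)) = -32035/ 2214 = -14.47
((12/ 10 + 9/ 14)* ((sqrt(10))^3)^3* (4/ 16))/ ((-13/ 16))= -516000* sqrt(10)/ 91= -17931.16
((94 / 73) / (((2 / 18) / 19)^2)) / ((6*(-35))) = -458109 / 2555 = -179.30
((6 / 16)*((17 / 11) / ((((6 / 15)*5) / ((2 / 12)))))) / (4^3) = 17 / 22528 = 0.00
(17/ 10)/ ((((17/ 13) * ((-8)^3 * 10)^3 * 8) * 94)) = -13/ 1009317314560000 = -0.00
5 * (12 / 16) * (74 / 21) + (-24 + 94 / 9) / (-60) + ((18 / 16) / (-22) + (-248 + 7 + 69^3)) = 54599760631 / 166320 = 328281.39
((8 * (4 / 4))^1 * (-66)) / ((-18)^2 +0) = -44 / 27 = -1.63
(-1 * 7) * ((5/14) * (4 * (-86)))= 860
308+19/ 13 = 4023/ 13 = 309.46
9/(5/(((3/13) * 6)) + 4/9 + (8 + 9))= 162/379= 0.43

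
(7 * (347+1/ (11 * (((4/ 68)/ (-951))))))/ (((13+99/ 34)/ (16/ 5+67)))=-206338860/ 5951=-34672.97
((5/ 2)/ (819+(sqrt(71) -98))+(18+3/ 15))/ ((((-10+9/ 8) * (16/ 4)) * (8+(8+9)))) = -18923233/ 922591750+sqrt(71)/ 184518350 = -0.02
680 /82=8.29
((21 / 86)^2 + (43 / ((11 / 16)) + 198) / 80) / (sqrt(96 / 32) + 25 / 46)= -310284605 / 465600388 + 1427309183 *sqrt(3) / 1164000970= 1.46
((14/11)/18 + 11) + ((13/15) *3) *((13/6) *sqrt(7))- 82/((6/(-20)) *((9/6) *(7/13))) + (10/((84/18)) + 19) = 385.53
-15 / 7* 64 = -960 / 7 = -137.14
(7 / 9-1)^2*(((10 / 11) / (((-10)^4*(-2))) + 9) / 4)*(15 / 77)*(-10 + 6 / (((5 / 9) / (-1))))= -2573987 / 5717250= -0.45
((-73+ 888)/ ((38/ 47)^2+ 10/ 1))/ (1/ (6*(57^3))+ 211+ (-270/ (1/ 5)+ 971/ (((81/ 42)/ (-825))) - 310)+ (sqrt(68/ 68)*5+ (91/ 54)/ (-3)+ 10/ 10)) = -111136479885/ 605540531711906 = -0.00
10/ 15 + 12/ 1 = 38/ 3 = 12.67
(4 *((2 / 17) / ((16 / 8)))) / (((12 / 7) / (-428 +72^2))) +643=66085 / 51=1295.78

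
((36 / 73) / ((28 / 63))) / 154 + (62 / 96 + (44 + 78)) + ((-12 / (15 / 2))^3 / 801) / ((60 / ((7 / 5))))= 82835261826719 / 675363150000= 122.65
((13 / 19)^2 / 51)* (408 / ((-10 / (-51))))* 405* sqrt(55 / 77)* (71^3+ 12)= 999520021188* sqrt(35) / 2527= 2340023818.82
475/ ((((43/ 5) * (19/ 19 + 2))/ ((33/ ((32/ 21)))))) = 548625/ 1376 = 398.71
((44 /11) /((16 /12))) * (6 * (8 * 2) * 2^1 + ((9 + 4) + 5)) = 630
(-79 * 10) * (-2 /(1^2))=1580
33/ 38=0.87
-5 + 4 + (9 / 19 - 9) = -181 / 19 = -9.53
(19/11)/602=19/6622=0.00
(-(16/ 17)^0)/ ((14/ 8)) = -4/ 7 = -0.57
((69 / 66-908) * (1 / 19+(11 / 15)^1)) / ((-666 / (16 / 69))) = 662144 / 2667885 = 0.25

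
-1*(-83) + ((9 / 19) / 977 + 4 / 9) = 83.44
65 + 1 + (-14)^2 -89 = 173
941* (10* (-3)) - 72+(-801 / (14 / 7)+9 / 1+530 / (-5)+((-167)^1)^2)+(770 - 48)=-377 / 2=-188.50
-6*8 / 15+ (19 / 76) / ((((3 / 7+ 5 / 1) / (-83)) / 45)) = -133157 / 760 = -175.21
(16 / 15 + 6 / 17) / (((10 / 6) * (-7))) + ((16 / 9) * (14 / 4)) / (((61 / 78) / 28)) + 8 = 230.65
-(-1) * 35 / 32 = 1.09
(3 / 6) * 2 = 1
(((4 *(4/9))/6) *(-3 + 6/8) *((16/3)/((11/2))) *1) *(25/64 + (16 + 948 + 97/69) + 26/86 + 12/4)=-184020223/293733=-626.49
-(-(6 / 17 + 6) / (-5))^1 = -1.27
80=80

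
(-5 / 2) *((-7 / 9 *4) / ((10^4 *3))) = 7 / 27000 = 0.00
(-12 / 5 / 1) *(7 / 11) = -84 / 55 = -1.53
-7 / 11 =-0.64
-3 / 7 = -0.43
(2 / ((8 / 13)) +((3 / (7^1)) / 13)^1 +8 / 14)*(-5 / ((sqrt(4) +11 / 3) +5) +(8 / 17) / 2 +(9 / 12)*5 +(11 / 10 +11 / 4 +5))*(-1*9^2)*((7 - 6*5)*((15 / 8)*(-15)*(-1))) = 3956400926685 / 1584128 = 2497526.04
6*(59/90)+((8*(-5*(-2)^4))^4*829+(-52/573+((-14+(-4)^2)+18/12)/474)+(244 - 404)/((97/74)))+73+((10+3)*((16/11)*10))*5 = 44784661924860603869261/321999260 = 139083120640900.24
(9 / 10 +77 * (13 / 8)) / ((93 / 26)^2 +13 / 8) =851929 / 97475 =8.74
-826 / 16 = -413 / 8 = -51.62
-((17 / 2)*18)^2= -23409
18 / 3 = 6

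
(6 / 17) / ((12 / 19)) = 19 / 34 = 0.56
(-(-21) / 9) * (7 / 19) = 49 / 57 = 0.86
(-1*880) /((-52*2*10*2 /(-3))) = -33 /26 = -1.27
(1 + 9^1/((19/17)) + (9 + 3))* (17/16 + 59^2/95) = 286555/361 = 793.78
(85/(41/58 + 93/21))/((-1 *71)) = -6902/29607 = -0.23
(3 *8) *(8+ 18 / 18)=216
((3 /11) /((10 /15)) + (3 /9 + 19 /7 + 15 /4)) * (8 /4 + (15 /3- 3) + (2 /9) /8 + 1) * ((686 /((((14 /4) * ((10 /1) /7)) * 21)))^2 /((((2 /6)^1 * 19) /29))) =11988910213 /1692900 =7081.88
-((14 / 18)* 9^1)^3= -343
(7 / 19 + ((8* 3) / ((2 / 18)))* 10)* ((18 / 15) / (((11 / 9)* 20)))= 1108269 / 10450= 106.05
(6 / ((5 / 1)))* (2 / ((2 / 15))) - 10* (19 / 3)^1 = -136 / 3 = -45.33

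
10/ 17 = 0.59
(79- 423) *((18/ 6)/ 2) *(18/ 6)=-1548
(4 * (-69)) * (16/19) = -4416/19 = -232.42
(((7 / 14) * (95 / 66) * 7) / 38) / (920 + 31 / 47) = 1645 / 11423544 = 0.00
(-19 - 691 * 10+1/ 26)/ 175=-180153/ 4550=-39.59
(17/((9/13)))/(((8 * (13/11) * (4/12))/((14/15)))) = 1309/180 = 7.27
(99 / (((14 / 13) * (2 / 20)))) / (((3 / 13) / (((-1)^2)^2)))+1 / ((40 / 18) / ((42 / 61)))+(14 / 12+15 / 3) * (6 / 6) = 25556257 / 6405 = 3990.05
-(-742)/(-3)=-742/3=-247.33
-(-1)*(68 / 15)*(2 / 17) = 8 / 15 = 0.53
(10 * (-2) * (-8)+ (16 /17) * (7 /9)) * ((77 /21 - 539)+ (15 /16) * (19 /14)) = -551612393 /6426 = -85840.71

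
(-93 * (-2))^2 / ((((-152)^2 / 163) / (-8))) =-1409787 / 722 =-1952.61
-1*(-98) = 98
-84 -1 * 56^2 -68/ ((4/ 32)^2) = -7572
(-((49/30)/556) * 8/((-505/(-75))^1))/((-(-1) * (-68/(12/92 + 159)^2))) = 164096100/126252727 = 1.30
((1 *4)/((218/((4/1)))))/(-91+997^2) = 4/54168531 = 0.00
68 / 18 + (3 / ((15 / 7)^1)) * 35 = 475 / 9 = 52.78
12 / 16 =3 / 4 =0.75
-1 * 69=-69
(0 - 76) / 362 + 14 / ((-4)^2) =963 / 1448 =0.67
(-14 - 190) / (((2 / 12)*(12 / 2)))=-204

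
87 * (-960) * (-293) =24471360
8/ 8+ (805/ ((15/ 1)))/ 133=1.40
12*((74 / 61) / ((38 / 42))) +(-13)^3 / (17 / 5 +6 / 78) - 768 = -362461859 / 261934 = -1383.79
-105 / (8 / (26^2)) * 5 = -88725 / 2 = -44362.50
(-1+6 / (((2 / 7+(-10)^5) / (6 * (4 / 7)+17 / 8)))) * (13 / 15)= -0.87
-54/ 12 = -9/ 2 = -4.50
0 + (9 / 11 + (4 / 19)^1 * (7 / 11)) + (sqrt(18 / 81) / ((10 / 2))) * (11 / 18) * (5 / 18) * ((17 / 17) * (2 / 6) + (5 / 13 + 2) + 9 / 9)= 1595 * sqrt(2) / 37908 + 199 / 209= 1.01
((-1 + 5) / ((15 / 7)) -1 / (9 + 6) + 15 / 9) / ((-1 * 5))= -52 / 75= -0.69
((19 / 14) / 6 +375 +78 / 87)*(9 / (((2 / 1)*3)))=916235 / 1624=564.18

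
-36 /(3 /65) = -780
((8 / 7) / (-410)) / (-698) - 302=-151246128 / 500815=-302.00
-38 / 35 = -1.09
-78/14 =-5.57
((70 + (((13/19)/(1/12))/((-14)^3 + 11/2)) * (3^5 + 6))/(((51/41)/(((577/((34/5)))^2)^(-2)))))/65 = 0.00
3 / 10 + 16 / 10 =19 / 10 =1.90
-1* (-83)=83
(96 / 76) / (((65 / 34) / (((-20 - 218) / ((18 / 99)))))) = -1068144 / 1235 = -864.89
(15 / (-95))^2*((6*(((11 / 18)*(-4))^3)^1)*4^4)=-5451776 / 9747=-559.33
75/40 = 1.88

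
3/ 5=0.60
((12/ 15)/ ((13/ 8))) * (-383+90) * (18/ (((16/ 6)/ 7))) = -443016/ 65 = -6815.63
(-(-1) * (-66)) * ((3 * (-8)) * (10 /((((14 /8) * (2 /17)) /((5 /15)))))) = 25645.71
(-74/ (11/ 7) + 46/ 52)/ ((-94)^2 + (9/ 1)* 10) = -13215/ 2552836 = -0.01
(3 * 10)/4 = 15/2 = 7.50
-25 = -25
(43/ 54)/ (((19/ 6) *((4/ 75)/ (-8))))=-2150/ 57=-37.72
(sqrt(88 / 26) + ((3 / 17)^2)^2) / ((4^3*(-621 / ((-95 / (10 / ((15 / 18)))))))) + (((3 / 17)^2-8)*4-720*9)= -3202355712929 / 491771648 + 95*sqrt(143) / 3100032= -6511.88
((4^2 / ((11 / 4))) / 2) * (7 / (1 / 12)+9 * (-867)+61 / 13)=-3209152 / 143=-22441.62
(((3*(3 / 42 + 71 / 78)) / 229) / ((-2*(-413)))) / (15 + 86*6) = 134 / 4570055217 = 0.00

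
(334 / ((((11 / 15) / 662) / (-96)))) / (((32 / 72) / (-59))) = 42267005280 / 11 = 3842455025.45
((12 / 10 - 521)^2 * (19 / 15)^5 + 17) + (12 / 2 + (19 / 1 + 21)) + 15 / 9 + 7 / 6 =881082.77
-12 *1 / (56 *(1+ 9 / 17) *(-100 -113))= 0.00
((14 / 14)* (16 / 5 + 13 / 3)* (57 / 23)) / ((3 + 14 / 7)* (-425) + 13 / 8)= -17176 / 1953505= -0.01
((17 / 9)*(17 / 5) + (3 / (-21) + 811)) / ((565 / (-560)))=-4119088 / 5085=-810.05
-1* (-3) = 3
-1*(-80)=80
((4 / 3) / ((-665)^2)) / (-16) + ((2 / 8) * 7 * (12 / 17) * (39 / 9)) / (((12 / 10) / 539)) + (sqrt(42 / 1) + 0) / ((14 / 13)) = 13 * sqrt(42) / 14 + 72302313411 / 30071300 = 2410.38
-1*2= -2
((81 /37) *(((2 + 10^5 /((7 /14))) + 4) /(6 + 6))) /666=300009 /5476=54.79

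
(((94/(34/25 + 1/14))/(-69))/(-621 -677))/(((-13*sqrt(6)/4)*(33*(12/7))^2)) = -403025*sqrt(6)/34302557496636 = -0.00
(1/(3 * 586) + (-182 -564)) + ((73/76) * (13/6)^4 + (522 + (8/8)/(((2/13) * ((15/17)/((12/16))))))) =-28470670199/144296640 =-197.31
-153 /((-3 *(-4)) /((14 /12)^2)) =-833 /48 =-17.35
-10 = -10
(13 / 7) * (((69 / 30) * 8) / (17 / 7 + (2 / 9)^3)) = 871884 / 62245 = 14.01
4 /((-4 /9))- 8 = -17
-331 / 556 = -0.60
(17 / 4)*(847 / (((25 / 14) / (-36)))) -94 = -1816624 / 25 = -72664.96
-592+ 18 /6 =-589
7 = 7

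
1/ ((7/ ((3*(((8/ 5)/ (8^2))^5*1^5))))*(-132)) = -1/ 31539200000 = -0.00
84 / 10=42 / 5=8.40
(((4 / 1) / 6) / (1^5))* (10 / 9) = 20 / 27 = 0.74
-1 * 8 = -8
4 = 4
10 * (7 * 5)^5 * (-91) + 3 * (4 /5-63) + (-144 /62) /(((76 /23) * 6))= -140755999456132 /2945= -47794906436.72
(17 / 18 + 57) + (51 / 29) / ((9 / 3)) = 30553 / 522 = 58.53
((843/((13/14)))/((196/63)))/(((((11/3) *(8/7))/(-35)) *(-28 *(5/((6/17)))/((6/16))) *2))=1433943/1244672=1.15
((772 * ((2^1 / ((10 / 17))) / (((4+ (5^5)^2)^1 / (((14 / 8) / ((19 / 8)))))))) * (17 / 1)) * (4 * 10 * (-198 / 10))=-2473821504 / 927734755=-2.67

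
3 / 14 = 0.21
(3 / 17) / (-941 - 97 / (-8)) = -8 / 42109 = -0.00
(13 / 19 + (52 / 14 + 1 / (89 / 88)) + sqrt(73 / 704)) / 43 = sqrt(803) / 3784 + 1483 / 11837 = 0.13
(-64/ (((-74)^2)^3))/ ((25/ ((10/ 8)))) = -1/ 51314528180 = -0.00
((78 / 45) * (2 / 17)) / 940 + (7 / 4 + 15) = 4015027 / 239700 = 16.75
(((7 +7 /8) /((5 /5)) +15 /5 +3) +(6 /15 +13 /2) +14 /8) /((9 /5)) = 901 /72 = 12.51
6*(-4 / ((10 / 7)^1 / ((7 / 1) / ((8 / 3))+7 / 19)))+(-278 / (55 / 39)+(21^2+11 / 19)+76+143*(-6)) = -1228581 / 2090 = -587.84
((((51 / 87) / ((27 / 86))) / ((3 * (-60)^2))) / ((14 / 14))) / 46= 0.00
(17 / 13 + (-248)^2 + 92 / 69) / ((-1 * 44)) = -218069 / 156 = -1397.88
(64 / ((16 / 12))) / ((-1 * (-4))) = 12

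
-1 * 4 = -4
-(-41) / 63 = 41 / 63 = 0.65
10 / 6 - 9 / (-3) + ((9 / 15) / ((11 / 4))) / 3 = 782 / 165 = 4.74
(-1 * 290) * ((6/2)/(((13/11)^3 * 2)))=-578985/2197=-263.53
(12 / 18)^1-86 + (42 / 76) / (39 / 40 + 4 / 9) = -353452 / 4161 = -84.94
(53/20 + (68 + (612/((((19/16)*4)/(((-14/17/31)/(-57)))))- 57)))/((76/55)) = 33754413/3402064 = 9.92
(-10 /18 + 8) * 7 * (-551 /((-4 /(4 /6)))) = 258419 /54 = 4785.54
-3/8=-0.38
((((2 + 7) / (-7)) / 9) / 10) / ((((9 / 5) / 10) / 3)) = -5 / 21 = -0.24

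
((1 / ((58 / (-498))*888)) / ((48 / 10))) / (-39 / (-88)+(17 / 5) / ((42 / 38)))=-159775 / 279143096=-0.00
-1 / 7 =-0.14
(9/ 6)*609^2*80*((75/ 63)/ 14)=3784500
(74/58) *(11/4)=407/116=3.51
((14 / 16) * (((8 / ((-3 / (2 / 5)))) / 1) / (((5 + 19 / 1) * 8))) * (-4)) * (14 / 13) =49 / 2340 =0.02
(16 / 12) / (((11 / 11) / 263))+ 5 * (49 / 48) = 17077 / 48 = 355.77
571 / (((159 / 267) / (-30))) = -28765.47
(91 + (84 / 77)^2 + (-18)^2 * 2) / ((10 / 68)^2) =103534828 / 3025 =34226.39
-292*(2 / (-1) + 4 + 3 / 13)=-8468 / 13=-651.38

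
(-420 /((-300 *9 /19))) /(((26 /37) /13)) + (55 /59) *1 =295289 /5310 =55.61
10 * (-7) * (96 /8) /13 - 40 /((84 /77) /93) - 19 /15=-677797 /195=-3475.88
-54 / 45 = -6 / 5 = -1.20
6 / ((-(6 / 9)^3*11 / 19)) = -1539 / 44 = -34.98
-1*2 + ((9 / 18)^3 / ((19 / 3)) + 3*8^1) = 3347 / 152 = 22.02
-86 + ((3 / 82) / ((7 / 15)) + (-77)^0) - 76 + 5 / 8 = -368041 / 2296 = -160.30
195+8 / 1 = 203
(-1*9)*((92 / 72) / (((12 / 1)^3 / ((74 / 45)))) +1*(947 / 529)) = -663198659 / 41135040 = -16.12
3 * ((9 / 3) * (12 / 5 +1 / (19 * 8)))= 16461 / 760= 21.66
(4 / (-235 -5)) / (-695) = 1 / 41700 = 0.00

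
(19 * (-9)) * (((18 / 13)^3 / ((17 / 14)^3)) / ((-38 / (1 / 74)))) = 36006768 / 399372857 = 0.09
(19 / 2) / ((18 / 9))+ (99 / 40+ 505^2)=10201289 / 40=255032.22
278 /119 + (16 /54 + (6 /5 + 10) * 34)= 6159842 /16065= 383.43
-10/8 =-5/4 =-1.25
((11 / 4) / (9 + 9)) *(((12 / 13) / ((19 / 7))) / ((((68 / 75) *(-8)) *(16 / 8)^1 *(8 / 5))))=-9625 / 4299776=-0.00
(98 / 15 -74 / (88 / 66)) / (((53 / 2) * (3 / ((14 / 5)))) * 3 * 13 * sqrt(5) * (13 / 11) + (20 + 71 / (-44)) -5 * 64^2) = 0.00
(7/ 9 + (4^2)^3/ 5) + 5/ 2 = 74023/ 90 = 822.48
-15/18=-5/6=-0.83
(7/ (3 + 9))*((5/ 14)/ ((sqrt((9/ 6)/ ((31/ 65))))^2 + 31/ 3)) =155/ 10028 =0.02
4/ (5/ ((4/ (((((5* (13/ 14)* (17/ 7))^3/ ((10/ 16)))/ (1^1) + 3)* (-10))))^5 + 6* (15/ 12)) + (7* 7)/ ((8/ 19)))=33754662127266727590677585916296312322820376032/ 987675478286377477106509156053178914072327315181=0.03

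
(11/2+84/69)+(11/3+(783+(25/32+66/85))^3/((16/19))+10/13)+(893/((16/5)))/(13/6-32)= 29646982020779789946561181/51697812701184000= 573466854.24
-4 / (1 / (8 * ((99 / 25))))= -3168 / 25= -126.72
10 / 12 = 5 / 6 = 0.83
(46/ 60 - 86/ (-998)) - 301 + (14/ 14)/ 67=-300.13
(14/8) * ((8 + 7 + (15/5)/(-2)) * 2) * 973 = 183897/4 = 45974.25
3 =3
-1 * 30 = -30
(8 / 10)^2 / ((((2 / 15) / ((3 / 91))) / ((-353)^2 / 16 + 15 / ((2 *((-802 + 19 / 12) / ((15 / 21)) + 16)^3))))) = 1232.40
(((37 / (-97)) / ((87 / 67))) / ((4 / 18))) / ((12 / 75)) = -8.26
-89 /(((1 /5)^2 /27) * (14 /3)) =-180225 /14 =-12873.21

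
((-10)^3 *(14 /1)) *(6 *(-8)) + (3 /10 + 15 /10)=3360009 /5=672001.80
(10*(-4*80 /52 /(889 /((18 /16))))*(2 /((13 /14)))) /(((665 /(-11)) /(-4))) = -31680 /2854579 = -0.01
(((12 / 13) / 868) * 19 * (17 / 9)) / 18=323 / 152334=0.00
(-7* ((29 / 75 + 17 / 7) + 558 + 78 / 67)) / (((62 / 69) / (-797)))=181180176103 / 51925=3489266.75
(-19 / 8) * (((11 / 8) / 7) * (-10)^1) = 4.67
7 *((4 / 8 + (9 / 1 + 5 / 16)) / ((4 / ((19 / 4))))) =20881 / 256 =81.57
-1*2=-2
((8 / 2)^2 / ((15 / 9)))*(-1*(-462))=22176 / 5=4435.20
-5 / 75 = -1 / 15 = -0.07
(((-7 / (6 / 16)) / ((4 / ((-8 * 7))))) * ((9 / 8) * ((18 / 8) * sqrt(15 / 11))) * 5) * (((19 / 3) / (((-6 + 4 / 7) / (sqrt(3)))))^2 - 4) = 321.86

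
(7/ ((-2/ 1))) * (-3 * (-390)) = -4095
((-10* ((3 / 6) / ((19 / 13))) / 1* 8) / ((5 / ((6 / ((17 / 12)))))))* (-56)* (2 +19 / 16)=78624 / 19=4138.11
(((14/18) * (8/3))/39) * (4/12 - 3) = -448/3159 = -0.14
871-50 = 821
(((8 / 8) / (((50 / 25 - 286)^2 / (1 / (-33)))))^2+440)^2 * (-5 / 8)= -121000.00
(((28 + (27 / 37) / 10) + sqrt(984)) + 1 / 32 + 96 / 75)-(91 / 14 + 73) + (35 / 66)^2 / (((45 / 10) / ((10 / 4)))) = -14493743027 / 290109600 + 2 *sqrt(246) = -18.59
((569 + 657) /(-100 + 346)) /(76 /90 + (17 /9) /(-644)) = 1973860 /333289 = 5.92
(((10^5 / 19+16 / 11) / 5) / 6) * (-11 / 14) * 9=-825228 / 665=-1240.94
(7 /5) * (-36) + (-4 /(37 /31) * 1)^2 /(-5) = -360364 /6845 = -52.65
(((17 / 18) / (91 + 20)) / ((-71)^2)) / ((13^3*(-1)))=-17 / 22128003846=-0.00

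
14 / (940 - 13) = 0.02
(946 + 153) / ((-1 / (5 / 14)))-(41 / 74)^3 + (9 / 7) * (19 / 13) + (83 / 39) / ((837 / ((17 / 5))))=-390.78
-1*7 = -7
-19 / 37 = -0.51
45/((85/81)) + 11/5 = 3832/85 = 45.08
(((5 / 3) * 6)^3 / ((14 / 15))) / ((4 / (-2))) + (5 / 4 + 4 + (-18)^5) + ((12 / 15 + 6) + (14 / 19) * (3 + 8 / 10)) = -264612441 / 140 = -1890088.86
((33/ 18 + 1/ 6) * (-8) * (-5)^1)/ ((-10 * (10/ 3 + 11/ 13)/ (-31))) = 9672/ 163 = 59.34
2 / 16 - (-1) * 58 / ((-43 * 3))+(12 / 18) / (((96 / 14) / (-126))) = -12977 / 1032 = -12.57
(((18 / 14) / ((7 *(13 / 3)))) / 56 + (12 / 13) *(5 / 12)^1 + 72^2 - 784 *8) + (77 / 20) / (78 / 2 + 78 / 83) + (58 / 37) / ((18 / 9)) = -1828785637513 / 1682826600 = -1086.73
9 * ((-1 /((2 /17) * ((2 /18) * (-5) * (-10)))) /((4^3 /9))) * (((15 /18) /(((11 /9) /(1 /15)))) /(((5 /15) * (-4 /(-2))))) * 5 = -37179 /56320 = -0.66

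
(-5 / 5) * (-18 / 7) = 18 / 7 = 2.57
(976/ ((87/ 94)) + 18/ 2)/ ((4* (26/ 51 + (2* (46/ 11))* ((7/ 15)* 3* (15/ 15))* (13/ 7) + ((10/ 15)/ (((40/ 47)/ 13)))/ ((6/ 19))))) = 519076470/ 106404103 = 4.88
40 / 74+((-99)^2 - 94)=359179 / 37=9707.54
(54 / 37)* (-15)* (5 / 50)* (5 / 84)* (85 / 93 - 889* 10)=37200825 / 32116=1158.33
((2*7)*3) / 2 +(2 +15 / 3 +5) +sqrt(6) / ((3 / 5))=37.08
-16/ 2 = -8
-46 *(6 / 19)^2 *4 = -18.35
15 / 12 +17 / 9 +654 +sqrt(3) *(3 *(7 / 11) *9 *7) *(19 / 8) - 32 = 25137 *sqrt(3) / 88 +22505 / 36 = 1119.90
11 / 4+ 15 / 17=247 / 68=3.63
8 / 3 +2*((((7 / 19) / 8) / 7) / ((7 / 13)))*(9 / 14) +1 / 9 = 187253 / 67032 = 2.79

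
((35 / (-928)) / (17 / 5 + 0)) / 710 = -35 / 2240192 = -0.00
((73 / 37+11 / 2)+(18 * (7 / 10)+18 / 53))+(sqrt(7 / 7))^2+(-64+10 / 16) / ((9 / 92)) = -18426166 / 29415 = -626.42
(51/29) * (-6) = -306/29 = -10.55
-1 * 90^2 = -8100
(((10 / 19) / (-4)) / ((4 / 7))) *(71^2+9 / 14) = -352915 / 304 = -1160.90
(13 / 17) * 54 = 702 / 17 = 41.29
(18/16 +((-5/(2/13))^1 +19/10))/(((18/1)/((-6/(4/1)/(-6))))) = -0.41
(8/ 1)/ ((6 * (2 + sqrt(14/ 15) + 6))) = 80/ 473 - 2 * sqrt(210)/ 1419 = 0.15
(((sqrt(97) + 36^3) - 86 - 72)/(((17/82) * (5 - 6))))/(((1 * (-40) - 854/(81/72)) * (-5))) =-8578881/152830 - 369 * sqrt(97)/305660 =-56.15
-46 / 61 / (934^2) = -23 / 26606858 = -0.00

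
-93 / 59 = -1.58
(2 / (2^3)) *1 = 1 / 4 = 0.25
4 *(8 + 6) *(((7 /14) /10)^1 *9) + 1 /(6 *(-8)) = 6043 /240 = 25.18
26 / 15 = 1.73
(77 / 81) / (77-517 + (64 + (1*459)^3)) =77 / 7832878443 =0.00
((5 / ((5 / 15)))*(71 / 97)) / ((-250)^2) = 0.00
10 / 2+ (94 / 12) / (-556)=16633 / 3336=4.99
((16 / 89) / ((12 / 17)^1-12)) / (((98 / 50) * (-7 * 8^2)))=0.00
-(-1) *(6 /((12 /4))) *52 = 104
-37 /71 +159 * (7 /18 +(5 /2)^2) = 898913 /852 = 1055.06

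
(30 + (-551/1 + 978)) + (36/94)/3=457.13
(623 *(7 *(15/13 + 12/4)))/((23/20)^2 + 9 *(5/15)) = 13456800/3211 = 4190.84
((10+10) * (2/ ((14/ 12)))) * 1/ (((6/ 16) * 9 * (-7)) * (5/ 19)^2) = -46208/ 2205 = -20.96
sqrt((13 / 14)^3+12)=5 * sqrt(19670) / 196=3.58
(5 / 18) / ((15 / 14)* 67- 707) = -35 / 80037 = -0.00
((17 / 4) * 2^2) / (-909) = -17 / 909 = -0.02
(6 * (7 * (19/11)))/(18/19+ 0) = 2527/33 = 76.58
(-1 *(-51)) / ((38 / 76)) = 102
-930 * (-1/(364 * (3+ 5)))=465/1456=0.32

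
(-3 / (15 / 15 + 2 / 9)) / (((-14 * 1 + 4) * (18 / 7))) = 21 / 220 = 0.10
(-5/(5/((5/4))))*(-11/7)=55/28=1.96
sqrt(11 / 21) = sqrt(231) / 21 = 0.72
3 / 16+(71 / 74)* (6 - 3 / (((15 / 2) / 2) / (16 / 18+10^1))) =-64301 / 26640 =-2.41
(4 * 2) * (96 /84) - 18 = -62 /7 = -8.86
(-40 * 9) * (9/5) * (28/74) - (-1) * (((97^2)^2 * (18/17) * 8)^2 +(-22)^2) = 6013129851481027095556/10693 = 562342640183393537.41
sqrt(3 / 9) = sqrt(3) / 3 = 0.58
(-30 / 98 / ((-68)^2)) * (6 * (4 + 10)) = -45 / 8092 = -0.01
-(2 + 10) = -12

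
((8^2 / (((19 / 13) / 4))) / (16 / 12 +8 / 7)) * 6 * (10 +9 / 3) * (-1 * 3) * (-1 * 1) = 314496 / 19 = 16552.42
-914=-914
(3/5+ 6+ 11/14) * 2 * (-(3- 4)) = 517/35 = 14.77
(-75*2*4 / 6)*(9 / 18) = -50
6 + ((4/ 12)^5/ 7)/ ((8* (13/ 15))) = 353813/ 58968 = 6.00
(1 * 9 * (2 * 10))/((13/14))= 2520/13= 193.85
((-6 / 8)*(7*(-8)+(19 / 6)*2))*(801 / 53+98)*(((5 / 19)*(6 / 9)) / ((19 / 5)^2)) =111656875 / 2181162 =51.19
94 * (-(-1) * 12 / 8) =141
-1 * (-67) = 67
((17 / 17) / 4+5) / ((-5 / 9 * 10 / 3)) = -567 / 200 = -2.84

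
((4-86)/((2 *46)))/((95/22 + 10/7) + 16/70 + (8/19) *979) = -299915/140715357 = -0.00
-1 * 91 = -91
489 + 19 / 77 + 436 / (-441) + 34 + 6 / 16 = 20282345 / 38808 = 522.63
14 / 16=7 / 8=0.88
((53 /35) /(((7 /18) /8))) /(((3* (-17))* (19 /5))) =-2544 /15827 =-0.16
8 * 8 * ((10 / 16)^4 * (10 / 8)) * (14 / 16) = 21875 / 2048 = 10.68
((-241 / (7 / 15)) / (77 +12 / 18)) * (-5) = 54225 / 1631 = 33.25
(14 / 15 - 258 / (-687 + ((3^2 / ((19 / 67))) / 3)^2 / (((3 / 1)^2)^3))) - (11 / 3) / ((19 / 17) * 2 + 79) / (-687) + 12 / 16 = 1177025836463273 / 571641262507980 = 2.06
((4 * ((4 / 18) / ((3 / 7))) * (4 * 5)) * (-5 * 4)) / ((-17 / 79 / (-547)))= -967971200 / 459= -2108869.72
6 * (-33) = -198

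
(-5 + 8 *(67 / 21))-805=-16474 / 21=-784.48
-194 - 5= -199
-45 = -45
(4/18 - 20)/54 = -0.37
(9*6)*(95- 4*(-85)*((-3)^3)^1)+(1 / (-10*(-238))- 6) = -1167618479 / 2380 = -490596.00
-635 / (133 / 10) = -6350 / 133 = -47.74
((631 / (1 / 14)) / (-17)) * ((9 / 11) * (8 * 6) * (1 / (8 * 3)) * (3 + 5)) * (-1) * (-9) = -11448864 / 187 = -61223.87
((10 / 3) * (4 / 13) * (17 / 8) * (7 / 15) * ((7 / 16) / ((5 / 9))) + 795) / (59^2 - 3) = 827633 / 3617120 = 0.23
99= 99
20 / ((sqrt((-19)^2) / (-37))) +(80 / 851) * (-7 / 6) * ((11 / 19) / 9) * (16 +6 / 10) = -17054108 / 436563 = -39.06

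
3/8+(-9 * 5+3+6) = -285/8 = -35.62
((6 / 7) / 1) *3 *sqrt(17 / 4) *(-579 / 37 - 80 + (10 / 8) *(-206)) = -235197 *sqrt(17) / 518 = -1872.09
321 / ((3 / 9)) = 963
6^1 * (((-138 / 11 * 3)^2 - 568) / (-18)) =-102668 / 363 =-282.83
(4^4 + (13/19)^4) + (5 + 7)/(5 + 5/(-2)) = 170081389/651605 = 261.02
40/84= 10/21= 0.48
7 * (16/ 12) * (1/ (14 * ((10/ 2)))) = 2/ 15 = 0.13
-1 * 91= -91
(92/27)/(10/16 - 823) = -736/177633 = -0.00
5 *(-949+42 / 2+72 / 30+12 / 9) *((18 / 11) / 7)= -83184 / 77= -1080.31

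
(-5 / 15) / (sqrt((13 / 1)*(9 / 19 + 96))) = -0.01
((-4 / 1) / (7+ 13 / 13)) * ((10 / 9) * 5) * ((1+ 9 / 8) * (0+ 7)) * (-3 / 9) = 2975 / 216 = 13.77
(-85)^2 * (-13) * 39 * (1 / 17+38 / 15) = -9495265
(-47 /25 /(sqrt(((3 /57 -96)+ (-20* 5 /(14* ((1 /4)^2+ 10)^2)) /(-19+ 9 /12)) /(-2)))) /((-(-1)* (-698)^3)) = 7567* sqrt(52095931930826) /68426896956911575800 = 0.00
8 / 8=1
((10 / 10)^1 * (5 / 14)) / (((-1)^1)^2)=5 / 14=0.36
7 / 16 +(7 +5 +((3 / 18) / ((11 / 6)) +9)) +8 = 5197 / 176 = 29.53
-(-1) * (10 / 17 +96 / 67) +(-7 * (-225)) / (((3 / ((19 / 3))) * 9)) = 3807893 / 10251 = 371.47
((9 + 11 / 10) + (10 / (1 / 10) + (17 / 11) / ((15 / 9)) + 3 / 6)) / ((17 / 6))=36804 / 935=39.36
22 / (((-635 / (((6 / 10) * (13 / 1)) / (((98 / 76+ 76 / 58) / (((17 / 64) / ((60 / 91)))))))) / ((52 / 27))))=-1584606023 / 19648170000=-0.08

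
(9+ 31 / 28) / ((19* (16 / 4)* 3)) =283 / 6384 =0.04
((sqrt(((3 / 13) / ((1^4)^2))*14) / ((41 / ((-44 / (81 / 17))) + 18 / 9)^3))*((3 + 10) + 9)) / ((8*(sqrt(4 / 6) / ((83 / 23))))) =-286574032272*sqrt(91) / 1817438796875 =-1.50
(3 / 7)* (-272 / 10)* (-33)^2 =-444312 / 35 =-12694.63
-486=-486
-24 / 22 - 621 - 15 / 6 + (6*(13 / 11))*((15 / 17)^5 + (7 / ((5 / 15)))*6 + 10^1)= 10731893575 / 31236854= 343.57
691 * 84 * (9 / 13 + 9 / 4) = 2220183 / 13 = 170783.31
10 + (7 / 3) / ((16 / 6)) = 87 / 8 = 10.88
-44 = -44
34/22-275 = -3008/11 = -273.45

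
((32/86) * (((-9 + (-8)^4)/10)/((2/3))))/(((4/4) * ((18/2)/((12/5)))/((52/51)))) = 3400384/54825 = 62.02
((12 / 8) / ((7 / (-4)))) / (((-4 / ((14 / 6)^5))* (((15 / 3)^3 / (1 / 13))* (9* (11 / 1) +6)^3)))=7 / 888468750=0.00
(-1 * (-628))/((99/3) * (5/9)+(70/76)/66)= 1575024/46015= 34.23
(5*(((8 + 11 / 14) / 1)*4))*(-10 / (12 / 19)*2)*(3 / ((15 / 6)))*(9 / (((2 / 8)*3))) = -560880 / 7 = -80125.71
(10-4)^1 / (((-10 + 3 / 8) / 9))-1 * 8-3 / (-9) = -3067 / 231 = -13.28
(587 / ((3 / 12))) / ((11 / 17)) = 39916 / 11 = 3628.73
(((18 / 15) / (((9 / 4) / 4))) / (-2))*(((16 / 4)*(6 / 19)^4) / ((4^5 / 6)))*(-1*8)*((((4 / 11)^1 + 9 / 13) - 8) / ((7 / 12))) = -15443136 / 652256605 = -0.02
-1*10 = -10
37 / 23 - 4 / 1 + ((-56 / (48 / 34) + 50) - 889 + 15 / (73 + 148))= -13434218 / 15249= -880.99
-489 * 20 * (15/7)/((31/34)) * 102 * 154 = -11192623200/31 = -361052361.29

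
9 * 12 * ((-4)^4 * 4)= 110592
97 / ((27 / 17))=1649 / 27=61.07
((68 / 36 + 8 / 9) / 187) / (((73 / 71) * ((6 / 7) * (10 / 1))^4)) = 170471 / 63690105600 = 0.00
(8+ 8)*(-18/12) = -24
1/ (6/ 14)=7/ 3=2.33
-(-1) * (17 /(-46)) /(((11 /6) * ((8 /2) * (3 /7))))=-119 /1012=-0.12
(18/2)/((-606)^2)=1/40804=0.00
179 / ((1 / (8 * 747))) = 1069704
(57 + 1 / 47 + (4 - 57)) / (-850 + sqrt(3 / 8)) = -0.00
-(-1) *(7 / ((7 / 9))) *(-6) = -54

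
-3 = -3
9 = 9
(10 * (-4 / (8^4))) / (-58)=5 / 29696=0.00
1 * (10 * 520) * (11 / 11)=5200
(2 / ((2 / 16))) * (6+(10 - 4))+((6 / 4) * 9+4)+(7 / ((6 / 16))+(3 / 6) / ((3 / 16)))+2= 1397 / 6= 232.83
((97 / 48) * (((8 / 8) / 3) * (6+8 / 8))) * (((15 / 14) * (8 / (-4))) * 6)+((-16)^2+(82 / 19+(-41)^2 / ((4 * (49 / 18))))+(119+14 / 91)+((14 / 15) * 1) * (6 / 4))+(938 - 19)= 674680373 / 484120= 1393.62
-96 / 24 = -4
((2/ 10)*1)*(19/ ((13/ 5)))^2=1805/ 169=10.68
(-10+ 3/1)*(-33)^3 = 251559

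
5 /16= 0.31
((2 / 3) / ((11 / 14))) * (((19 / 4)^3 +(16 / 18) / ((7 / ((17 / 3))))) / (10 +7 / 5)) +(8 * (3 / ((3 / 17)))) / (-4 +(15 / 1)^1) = 16571867 / 812592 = 20.39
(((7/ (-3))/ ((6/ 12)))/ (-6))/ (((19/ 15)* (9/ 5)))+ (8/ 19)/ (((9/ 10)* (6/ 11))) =205/ 171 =1.20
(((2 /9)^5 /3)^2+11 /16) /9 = 345191672083 /4518872583696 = 0.08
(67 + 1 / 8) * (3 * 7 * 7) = 78939 / 8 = 9867.38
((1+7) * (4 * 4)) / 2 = 64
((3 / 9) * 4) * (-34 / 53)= -136 / 159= -0.86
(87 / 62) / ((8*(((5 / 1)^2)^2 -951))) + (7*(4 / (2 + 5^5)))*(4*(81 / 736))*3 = 131265321 / 11629338016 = 0.01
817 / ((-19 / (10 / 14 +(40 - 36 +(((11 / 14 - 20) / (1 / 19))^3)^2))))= -766485143163715677877435 / 7529536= -101797128423811995.57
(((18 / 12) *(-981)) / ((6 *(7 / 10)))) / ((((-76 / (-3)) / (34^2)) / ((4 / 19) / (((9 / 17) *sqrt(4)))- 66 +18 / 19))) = 2620095675 / 2527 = 1036840.39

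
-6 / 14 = -3 / 7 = -0.43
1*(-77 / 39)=-77 / 39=-1.97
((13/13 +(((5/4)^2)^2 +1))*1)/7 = 0.63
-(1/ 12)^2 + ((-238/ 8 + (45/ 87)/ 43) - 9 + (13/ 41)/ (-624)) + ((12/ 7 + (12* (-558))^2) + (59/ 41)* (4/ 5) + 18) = 1444180831811807/ 32210010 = 44836398.12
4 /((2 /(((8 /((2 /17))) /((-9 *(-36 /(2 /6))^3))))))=17 /1417176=0.00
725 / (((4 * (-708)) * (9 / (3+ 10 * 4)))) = -31175 / 25488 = -1.22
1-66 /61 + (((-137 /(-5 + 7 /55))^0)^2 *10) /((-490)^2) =-119989 /1464610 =-0.08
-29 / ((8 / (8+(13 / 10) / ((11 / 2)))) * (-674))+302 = 89574257 / 296560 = 302.04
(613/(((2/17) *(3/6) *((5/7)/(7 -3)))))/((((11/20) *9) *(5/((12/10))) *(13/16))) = 37348864/10725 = 3482.41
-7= -7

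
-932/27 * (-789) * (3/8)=61279/6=10213.17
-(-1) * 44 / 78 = 0.56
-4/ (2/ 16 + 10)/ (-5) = 32/ 405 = 0.08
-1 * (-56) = 56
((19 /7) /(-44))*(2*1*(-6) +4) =38 /77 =0.49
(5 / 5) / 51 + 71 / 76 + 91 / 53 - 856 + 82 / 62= -5425806493 / 6368268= -852.01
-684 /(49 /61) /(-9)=4636 /49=94.61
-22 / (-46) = 0.48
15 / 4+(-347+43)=-1201 / 4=-300.25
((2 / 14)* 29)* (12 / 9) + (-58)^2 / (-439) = -2.14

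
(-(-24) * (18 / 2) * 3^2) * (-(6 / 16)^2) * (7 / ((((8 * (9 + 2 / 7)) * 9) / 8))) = -11907 / 520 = -22.90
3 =3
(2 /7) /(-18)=-1 /63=-0.02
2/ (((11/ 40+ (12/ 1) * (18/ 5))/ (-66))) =-5280/ 1739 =-3.04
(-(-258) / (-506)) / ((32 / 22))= -129 / 368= -0.35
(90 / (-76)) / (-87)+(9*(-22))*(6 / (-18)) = 72747 / 1102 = 66.01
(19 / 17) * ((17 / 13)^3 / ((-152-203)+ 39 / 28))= -153748 / 21752497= -0.01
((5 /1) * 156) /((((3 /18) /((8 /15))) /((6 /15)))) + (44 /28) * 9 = 35439 /35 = 1012.54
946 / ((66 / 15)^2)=1075 / 22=48.86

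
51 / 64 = 0.80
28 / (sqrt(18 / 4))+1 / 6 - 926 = -5555 / 6+28 *sqrt(2) / 3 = -912.63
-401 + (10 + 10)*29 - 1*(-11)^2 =58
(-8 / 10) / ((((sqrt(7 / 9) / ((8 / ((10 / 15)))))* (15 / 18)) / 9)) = -7776* sqrt(7) / 175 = -117.56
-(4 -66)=62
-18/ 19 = -0.95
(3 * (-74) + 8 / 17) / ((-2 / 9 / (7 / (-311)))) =-118629 / 5287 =-22.44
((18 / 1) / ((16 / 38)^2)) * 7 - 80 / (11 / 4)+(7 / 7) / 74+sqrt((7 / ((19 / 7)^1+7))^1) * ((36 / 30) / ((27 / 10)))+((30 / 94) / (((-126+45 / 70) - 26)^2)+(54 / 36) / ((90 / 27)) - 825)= -142.53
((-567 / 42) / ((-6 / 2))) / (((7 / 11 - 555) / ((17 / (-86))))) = 1683 / 1048856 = 0.00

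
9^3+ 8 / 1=737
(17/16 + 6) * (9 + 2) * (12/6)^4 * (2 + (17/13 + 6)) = 150403/13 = 11569.46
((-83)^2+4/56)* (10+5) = 1446705/14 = 103336.07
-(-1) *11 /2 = 11 /2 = 5.50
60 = 60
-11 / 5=-2.20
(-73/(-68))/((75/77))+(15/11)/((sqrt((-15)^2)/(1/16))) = 1.11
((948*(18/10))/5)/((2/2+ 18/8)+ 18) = 34128/2125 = 16.06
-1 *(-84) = 84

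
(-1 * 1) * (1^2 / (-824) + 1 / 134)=-345 / 55208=-0.01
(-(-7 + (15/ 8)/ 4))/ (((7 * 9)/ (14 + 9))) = 4807/ 2016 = 2.38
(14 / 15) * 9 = 42 / 5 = 8.40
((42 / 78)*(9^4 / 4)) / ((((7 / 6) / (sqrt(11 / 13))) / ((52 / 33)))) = 13122*sqrt(143) / 143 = 1097.32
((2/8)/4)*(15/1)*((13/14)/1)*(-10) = -8.71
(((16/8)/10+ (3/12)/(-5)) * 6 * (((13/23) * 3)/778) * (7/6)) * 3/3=819/357880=0.00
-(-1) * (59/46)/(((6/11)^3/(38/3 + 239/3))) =21752533/29808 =729.75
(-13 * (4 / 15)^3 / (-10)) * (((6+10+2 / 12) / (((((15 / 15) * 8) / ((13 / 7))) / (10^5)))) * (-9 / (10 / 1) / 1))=-524576 / 63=-8326.60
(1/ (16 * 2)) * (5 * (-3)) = -0.47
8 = 8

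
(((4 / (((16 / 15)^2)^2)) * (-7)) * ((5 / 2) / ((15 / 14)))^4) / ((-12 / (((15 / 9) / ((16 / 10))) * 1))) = 262609375 / 4718592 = 55.65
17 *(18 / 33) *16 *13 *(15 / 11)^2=4773600 / 1331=3586.48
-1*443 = -443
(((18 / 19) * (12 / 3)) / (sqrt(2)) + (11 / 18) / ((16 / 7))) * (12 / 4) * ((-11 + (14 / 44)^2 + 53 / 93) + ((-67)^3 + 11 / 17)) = -2071372132899 * sqrt(2) / 1211573 - 1611067214477 / 6678144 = -2659062.39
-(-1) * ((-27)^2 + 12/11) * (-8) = -64248/11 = -5840.73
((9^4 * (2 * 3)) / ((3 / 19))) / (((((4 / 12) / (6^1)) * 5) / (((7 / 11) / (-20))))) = -7853517 / 275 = -28558.24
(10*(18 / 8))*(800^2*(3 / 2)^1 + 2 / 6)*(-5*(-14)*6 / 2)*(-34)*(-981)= 151293796532550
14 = 14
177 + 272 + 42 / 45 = 449.93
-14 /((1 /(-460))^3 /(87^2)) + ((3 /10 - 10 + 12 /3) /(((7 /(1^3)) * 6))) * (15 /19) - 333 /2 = 10314306575833.39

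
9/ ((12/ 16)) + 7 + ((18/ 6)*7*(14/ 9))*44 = 1456.33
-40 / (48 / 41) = -205 / 6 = -34.17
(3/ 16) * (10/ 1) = 15/ 8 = 1.88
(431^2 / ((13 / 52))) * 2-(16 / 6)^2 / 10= 66873928 / 45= 1486087.29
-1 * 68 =-68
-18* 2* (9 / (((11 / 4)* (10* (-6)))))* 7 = 756 / 55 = 13.75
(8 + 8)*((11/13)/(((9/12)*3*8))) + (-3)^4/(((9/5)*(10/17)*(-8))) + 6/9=-15245/1872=-8.14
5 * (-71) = -355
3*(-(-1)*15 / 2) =45 / 2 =22.50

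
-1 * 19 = -19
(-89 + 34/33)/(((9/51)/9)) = -49351/11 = -4486.45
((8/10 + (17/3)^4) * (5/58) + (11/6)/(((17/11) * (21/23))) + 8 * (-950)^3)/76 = -1917303103770043/21244356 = -90249998.81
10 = 10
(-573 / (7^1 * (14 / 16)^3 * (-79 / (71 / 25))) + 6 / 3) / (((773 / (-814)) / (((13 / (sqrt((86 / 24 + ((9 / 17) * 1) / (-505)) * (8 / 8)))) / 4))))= -160389500986 * sqrt(9504805485) / 1352759003768725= -11.56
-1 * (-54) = 54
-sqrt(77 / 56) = -sqrt(22) / 4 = -1.17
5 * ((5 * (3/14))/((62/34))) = 1275/434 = 2.94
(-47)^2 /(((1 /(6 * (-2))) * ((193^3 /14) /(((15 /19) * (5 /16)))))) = -0.01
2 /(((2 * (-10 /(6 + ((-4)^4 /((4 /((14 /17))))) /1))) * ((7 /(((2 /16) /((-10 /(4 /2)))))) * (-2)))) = -499 /47600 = -0.01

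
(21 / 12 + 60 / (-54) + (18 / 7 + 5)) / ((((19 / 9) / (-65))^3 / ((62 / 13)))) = -109749846375 / 96026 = -1142918.03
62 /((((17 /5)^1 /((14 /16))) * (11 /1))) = 1085 /748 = 1.45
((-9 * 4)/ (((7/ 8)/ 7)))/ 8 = -36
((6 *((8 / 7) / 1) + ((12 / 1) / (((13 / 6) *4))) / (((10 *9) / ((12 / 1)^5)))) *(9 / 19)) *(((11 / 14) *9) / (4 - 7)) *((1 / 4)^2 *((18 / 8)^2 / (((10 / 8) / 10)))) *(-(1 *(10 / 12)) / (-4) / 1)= -874544121 / 387296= -2258.08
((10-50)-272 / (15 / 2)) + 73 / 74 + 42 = -36941 / 1110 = -33.28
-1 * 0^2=0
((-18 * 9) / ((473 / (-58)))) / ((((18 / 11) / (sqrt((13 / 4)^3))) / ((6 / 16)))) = 10179 * sqrt(13) / 1376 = 26.67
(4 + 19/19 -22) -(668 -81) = -604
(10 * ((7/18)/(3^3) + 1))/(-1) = -2465/243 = -10.14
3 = 3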